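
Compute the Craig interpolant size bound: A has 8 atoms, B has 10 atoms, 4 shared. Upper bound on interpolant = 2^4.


Shared atoms = 4
Craig interpolant size bound = 2^4
= 16

16


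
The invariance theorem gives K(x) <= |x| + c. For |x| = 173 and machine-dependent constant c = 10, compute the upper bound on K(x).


K(x) <= |x| + c = 173 + 10 = 183

183


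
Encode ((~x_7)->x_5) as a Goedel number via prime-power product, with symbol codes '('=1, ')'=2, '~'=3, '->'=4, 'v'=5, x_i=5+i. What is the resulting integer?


Formula: ((~x_7)->x_5)
Symbol codes: [1, 1, 3, 12, 2, 4, 10, 2]
Primes: [2, 3, 5, 7, 11, 13, 17, 19]
p_1^1 = 2^1 = 2
p_2^1 = 3^1 = 3
p_3^3 = 5^3 = 125
p_4^12 = 7^12 = 13841287201
p_5^2 = 11^2 = 121
p_6^4 = 13^4 = 28561
p_7^10 = 17^10 = 2015993900449
p_8^2 = 19^2 = 361
Product = 26109162352873699856193525495156750

26109162352873699856193525495156750


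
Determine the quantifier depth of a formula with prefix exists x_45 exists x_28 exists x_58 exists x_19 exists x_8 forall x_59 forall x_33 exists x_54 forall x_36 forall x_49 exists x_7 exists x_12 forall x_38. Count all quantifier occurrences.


Quantifier prefix has 13 quantifier symbols.
Quantifier depth = 13

13


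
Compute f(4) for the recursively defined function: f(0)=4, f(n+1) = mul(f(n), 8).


f(0) = 4
f(1) = mul(f(0), 8) = mul(4, 8) = 32
f(2) = mul(f(1), 8) = mul(32, 8) = 256
f(3) = mul(f(2), 8) = mul(256, 8) = 2048
f(4) = mul(f(3), 8) = mul(2048, 8) = 16384


16384


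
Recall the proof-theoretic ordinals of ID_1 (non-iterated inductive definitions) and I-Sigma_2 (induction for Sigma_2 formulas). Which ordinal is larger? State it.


Proof-theoretic ordinal of ID_1 (non-iterated inductive definitions): psi_0(epsilon_{Omega+1})
Proof-theoretic ordinal of I-Sigma_2 (induction for Sigma_2 formulas): omega^(omega^omega)
Comparing: omega^(omega^omega) < psi_0(epsilon_{Omega+1}).
The larger ordinal is psi_0(epsilon_{Omega+1}) (from ID_1 (non-iterated inductive definitions)).

psi_0(epsilon_{Omega+1})


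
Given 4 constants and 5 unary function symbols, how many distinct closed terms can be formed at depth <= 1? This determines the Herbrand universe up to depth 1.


Herbrand terms by depth:
Depth 0: 4 constants
Depth 1: 20 new terms (running total: 24)
Total distinct ground terms = 24

24


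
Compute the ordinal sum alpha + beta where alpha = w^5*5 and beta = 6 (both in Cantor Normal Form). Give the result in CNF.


Ordinal addition w^5*5 + 6:
Leading exponent of alpha (5) > leading exponent of beta (0).
Since alpha's term has higher exponent than beta's leading term,
the sum is simply alpha followed by beta.
Result = w^5*5 + 6

w^5*5 + 6


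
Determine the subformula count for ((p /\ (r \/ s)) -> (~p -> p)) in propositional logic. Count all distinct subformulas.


Formula: ((p /\ (r \/ s)) -> (~p -> p))
Subformulas found:
  1. s
  2. r
  3. p
  4. ~p
  5. (r \/ s)
  6. (~p -> p)
  7. (p /\ (r \/ s))
  8. ((p /\ (r \/ s)) -> (~p -> p))
Total distinct subformulas = 8

8


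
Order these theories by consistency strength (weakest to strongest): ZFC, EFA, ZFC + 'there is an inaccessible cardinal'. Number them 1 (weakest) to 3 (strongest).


Ordering by consistency strength:
1. EFA
2. ZFC
3. ZFC + 'there is an inaccessible cardinal'


ZFC=2, EFA=1, ZFC + 'there is an inaccessible cardinal'=3


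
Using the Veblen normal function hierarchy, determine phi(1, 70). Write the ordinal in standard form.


phi(1, 70):
phi(1, beta) = epsilon_beta (the beta-th epsilon number).
phi(1, 70) = epsilon_70

epsilon_70


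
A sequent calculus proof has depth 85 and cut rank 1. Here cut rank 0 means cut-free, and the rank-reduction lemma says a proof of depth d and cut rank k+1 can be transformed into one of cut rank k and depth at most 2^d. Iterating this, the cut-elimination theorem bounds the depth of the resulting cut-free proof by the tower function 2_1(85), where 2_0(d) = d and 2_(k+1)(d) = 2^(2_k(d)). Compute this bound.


Each rank reduction sends depth d to at most 2^d; cut rank r needs r reductions.
2_0(85) = 85
2_1(85) = 2^85 = 38685626227668133590597632
Cut-free depth bound = 38685626227668133590597632

38685626227668133590597632


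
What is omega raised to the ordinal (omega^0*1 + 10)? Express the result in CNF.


omega^(omega^0*1 + 10):
omega^0 = 1, so the exponent is 1 + 10 = 11 (finite ordinal addition).
Result = omega^11, already a single CNF term.

omega^11


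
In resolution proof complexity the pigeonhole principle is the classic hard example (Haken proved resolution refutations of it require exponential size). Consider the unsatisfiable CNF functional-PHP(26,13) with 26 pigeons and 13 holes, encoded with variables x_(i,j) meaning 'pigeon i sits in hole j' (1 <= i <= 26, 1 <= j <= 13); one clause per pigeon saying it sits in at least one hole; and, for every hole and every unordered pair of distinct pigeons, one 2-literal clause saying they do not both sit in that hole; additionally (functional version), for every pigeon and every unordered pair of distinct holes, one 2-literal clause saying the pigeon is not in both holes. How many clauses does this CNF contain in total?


functional-PHP(26,13): 26 pigeons, 13 holes, 26*13 = 338 variables.
- pigeon clauses: one per pigeon -> 26 clauses
- hole clauses: 13 holes * C(26,2) = 13 * 325 -> 4225 clauses
- functional clauses: 26 pigeons * C(13,2) = 26 * 78 -> 2028 clauses
Total clauses = 26 + 4225 + 2028 = 6279

6279


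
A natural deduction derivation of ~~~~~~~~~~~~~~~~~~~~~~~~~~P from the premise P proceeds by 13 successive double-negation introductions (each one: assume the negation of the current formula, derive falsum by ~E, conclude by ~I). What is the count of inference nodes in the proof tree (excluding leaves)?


Each double-negation introduction (from C infer ~~C) uses 2 inference nodes: one ~E (C and ~C give falsum) and one ~I (discharge ~C).
13 double negations = 13 * 2 = 26 inference nodes.

26


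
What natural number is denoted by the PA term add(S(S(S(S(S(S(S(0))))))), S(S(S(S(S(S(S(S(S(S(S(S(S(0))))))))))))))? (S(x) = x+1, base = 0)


add(S^7(0), S^13(0)):
S^7(0) = 7
S^13(0) = 13
7 + 13 = 20

20


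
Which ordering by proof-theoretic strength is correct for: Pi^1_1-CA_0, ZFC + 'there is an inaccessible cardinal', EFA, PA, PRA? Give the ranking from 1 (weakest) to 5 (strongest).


Ordering by consistency strength:
1. EFA
2. PRA
3. PA
4. Pi^1_1-CA_0
5. ZFC + 'there is an inaccessible cardinal'


Pi^1_1-CA_0=4, ZFC + 'there is an inaccessible cardinal'=5, EFA=1, PA=3, PRA=2


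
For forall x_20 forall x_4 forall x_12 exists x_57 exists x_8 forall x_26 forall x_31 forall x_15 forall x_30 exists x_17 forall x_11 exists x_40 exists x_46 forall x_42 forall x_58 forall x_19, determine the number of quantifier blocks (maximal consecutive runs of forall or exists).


Alternations = 6.
Blocks = alternations + 1 = 7

7


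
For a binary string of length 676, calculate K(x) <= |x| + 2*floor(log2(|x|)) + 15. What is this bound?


floor(log2(676)) = 9
2 * 9 = 18
K(x) <= 676 + 18 + 15 = 709

709


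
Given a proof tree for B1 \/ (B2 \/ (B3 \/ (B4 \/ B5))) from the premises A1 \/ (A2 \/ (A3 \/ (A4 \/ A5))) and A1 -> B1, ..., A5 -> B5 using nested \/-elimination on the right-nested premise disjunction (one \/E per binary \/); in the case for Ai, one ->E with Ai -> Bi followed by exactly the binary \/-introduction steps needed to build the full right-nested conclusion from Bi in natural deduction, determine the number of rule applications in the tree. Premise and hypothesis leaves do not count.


Constructive dilemma with 5 branches, all disjunctions right-nested:
- \/E: the premise has 4 binary \/, each eliminated once: 4 nodes.
- ->E: one per case (Ai with Ai -> Bi gives Bi): 5 nodes.
- \/I: in case i < n, Bi needs 1 step to form Bi \/ (B(i+1) \/ ...) and then i-1 steps to prepend B(i-1), ..., B1, i.e. i steps; in case i = n, B5 needs 4 prepend steps.
  \/I total = (1 + 2 + ... + 4) + 4 = 10 + 4 = 14 nodes.
Total = 4 + 5 + 14 = 23

23


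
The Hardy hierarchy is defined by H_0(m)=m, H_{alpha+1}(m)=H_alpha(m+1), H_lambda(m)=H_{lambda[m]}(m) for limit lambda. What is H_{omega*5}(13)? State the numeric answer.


H_{omega*5}(13):
For the Hardy hierarchy, H_{omega*k}(n) = 2^k * n.
2^5 = 32.
32 * 13 = 416

416


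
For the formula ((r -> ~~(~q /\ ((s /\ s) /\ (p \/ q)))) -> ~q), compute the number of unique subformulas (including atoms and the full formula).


Formula: ((r -> ~~(~q /\ ((s /\ s) /\ (p \/ q)))) -> ~q)
Subformulas found:
  1. q
  2. s
  3. r
  4. p
  5. ~q
  6. (p \/ q)
  7. (s /\ s)
  8. ((s /\ s) /\ (p \/ q))
  9. (~q /\ ((s /\ s) /\ (p \/ q)))
  10. ~(~q /\ ((s /\ s) /\ (p \/ q)))
  11. ~~(~q /\ ((s /\ s) /\ (p \/ q)))
  12. (r -> ~~(~q /\ ((s /\ s) /\ (p \/ q))))
  13. ((r -> ~~(~q /\ ((s /\ s) /\ (p \/ q)))) -> ~q)
Total distinct subformulas = 13

13


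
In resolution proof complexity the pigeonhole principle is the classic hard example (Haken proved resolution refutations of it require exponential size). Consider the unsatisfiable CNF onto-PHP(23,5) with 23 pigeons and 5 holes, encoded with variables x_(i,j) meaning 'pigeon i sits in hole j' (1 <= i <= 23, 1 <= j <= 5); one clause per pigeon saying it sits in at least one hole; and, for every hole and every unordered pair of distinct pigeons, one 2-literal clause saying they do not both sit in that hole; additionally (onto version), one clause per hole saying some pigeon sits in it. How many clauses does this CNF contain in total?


onto-PHP(23,5): 23 pigeons, 5 holes, 23*5 = 115 variables.
- pigeon clauses: one per pigeon -> 23 clauses
- hole clauses: 5 holes * C(23,2) = 5 * 253 -> 1265 clauses
- onto clauses: one per hole -> 5 clauses
Total clauses = 23 + 1265 + 5 = 1293

1293


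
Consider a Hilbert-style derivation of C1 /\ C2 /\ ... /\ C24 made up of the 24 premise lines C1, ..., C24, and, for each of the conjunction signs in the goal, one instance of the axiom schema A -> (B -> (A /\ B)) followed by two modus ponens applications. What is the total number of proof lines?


Conjoining 24 premises:
- 24 premise lines
- the goal has 23 conjunction signs; each costs 1 axiom instance + 2 MP = 3 lines: 3 * 23 = 69
Total = 24 + 69 = 93 lines.

93


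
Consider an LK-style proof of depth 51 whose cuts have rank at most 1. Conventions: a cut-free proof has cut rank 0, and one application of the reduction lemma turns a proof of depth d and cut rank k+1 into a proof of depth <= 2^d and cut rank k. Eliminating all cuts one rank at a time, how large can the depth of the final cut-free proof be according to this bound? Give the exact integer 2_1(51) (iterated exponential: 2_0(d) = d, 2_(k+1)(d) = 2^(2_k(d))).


Each rank reduction sends depth d to at most 2^d; cut rank r needs r reductions.
2_0(51) = 51
2_1(51) = 2^51 = 2251799813685248
Cut-free depth bound = 2251799813685248

2251799813685248


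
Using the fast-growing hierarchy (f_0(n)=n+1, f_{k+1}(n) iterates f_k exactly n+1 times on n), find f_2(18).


f_2(18) = f_1^19(18)
f_1(m) = 2m + 1.
Iterating: f_1^k(n) = 2^k*(n+1) - 1.
f_2(18) = 2^19*(18+1) - 1 = 524288*19 - 1 = 9961471

9961471


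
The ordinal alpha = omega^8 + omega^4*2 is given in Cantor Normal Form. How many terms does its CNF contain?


CNF: omega^8 + omega^4*2
Count the summands separated by '+':
  term 1: omega^8
  term 2: omega^4*2
Total terms = 2

2


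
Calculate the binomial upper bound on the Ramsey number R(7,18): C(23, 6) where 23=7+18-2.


R(7,18) <= C(7+18-2, 7-1) = C(23, 6)
C(23, 6) = 23! / (6! * 17!)
= 100947

100947


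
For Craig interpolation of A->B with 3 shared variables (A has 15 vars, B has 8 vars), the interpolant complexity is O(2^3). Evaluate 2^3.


Shared atoms = 3
Craig interpolant size bound = 2^3
= 8

8


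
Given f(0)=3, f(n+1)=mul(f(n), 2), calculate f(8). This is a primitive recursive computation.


f(0) = 3
f(1) = mul(f(0), 2) = mul(3, 2) = 6
f(2) = mul(f(1), 2) = mul(6, 2) = 12
f(3) = mul(f(2), 2) = mul(12, 2) = 24
f(4) = mul(f(3), 2) = mul(24, 2) = 48
f(5) = mul(f(4), 2) = mul(48, 2) = 96
f(6) = mul(f(5), 2) = mul(96, 2) = 192
f(7) = mul(f(6), 2) = mul(192, 2) = 384
f(8) = mul(f(7), 2) = mul(384, 2) = 768


768


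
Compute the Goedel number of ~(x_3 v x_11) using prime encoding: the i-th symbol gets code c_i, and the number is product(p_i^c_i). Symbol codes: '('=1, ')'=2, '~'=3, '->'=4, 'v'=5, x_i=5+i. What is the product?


Formula: ~(x_3 v x_11)
Symbol codes: [3, 1, 8, 5, 16, 2]
Primes: [2, 3, 5, 7, 11, 13]
p_1^3 = 2^3 = 8
p_2^1 = 3^1 = 3
p_3^8 = 5^8 = 390625
p_4^5 = 7^5 = 16807
p_5^16 = 11^16 = 45949729863572161
p_6^2 = 13^2 = 169
Product = 1223576545866400175415590625000

1223576545866400175415590625000


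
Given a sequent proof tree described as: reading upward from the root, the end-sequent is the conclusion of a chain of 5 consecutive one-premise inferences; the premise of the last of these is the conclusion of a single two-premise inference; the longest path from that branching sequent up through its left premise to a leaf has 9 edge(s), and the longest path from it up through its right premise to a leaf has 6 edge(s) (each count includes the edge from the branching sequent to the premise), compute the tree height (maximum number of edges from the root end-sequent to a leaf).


Longest path through the left premise: 9 edges (measured from the branching sequent)
Longest path through the right premise: 6 edges
Height of the subtree rooted at the branching sequent: max(9, 6) = 9
The branching sequent sits 5 edges above the root (the chain of one-premise inferences), so height = 9 + 5 = 14

14


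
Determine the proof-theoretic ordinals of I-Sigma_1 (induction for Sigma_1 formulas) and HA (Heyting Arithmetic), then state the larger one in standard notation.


Proof-theoretic ordinal of I-Sigma_1 (induction for Sigma_1 formulas): omega^omega
Proof-theoretic ordinal of HA (Heyting Arithmetic): epsilon_0
Comparing: omega^omega < epsilon_0.
The larger ordinal is epsilon_0 (from HA (Heyting Arithmetic)).

epsilon_0


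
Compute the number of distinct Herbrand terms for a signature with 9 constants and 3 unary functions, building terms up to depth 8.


Herbrand terms by depth:
Depth 0: 9 constants
Depth 1: 27 new terms (running total: 36)
Depth 2: 81 new terms (running total: 117)
Depth 3: 243 new terms (running total: 360)
Depth 4: 729 new terms (running total: 1089)
Depth 5: 2187 new terms (running total: 3276)
Depth 6: 6561 new terms (running total: 9837)
Depth 7: 19683 new terms (running total: 29520)
Depth 8: 59049 new terms (running total: 88569)
Total distinct ground terms = 88569

88569


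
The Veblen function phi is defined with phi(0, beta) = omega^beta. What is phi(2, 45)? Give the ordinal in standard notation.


phi(2, 45):
phi(2, beta) = zeta_beta (the beta-th zeta number, fixed point of epsilon).
phi(2, 45) = zeta_45

zeta_45


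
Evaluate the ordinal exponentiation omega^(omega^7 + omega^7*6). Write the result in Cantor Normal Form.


omega^(omega^7 + omega^7*6):
Both terms of the exponent have the same exponent 7, so they merge: omega^7 + omega^7*6 = omega^7*(1+6) = omega^7*7.
omega raised to a CNF ordinal is a single CNF term: Result = omega^(omega^7*7)

omega^(omega^7*7)


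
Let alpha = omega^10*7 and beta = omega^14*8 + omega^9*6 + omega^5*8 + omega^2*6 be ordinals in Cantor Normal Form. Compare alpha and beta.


Compare term by term from highest exponent:
alpha = omega^10*7
beta = omega^14*8 + omega^9*6 + omega^5*8 + omega^2*6
Term 1: alpha has omega^10*7, beta has omega^14*8
Term 2: alpha has omega^0*0, beta has omega^9*6
Term 3: alpha has omega^0*0, beta has omega^5*8
Term 4: alpha has omega^0*0, beta has omega^2*6
Result: alpha < beta

alpha < beta


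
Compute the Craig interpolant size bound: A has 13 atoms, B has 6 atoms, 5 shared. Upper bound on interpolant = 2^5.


Shared atoms = 5
Craig interpolant size bound = 2^5
= 32

32


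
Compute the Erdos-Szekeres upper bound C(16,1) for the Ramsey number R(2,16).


R(2,16) <= C(2+16-2, 2-1) = C(16, 1)
C(16, 1) = 16! / (1! * 15!)
= 16

16


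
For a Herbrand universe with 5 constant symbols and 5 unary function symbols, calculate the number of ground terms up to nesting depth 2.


Herbrand terms by depth:
Depth 0: 5 constants
Depth 1: 25 new terms (running total: 30)
Depth 2: 125 new terms (running total: 155)
Total distinct ground terms = 155

155


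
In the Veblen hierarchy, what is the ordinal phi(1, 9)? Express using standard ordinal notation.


phi(1, 9):
phi(1, beta) = epsilon_beta (the beta-th epsilon number).
phi(1, 9) = epsilon_9

epsilon_9


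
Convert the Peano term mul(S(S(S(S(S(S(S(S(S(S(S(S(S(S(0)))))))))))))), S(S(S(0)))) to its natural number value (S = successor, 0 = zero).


mul(S^14(0), S^3(0)):
S^14(0) = 14
S^3(0) = 3
14 * 3 = 42

42


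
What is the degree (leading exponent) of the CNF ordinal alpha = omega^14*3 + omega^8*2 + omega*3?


CNF: omega^14*3 + omega^8*2 + omega*3
The leading term is omega^14*3, which has exponent 14.

14


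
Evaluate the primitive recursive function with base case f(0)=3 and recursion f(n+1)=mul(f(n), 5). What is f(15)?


f(0) = 3
f(1) = mul(f(0), 5) = mul(3, 5) = 15
f(2) = mul(f(1), 5) = mul(15, 5) = 75
f(3) = mul(f(2), 5) = mul(75, 5) = 375
f(4) = mul(f(3), 5) = mul(375, 5) = 1875
f(5) = mul(f(4), 5) = mul(1875, 5) = 9375
f(6) = mul(f(5), 5) = mul(9375, 5) = 46875
f(7) = mul(f(6), 5) = mul(46875, 5) = 234375
f(8) = mul(f(7), 5) = mul(234375, 5) = 1171875
f(9) = mul(f(8), 5) = mul(1171875, 5) = 5859375
f(10) = mul(f(9), 5) = mul(5859375, 5) = 29296875
f(11) = mul(f(10), 5) = mul(29296875, 5) = 146484375
f(12) = mul(f(11), 5) = mul(146484375, 5) = 732421875
f(13) = mul(f(12), 5) = mul(732421875, 5) = 3662109375
f(14) = mul(f(13), 5) = mul(3662109375, 5) = 18310546875
f(15) = mul(f(14), 5) = mul(18310546875, 5) = 91552734375


91552734375


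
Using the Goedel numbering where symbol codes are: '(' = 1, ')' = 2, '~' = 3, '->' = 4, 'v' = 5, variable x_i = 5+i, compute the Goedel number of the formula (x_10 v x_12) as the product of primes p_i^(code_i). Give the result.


Formula: (x_10 v x_12)
Symbol codes: [1, 15, 5, 17, 2]
Primes: [2, 3, 5, 7, 11]
p_1^1 = 2^1 = 2
p_2^15 = 3^15 = 14348907
p_3^5 = 5^5 = 3125
p_4^17 = 7^17 = 232630513987207
p_5^2 = 11^2 = 121
Product = 2524357667989503277266431250

2524357667989503277266431250


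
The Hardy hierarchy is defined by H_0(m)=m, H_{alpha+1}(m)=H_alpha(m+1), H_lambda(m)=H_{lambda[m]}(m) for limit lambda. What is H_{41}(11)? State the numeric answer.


H_41(11):
For finite ordinals k, H_k(n) = n + k (each successor step adds 1).
H_41(11) = 11 + 41 = 52

52


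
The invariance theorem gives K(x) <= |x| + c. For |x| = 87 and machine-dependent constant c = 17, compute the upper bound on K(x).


K(x) <= |x| + c = 87 + 17 = 104

104


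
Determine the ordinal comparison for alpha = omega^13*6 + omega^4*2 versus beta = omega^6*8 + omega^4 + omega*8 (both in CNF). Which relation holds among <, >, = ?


Compare term by term from highest exponent:
alpha = omega^13*6 + omega^4*2
beta = omega^6*8 + omega^4 + omega*8
Term 1: alpha has omega^13*6, beta has omega^6*8
Term 2: alpha has omega^4*2, beta has omega^4*1
Term 3: alpha has omega^0*0, beta has omega^1*8
Result: alpha > beta

alpha > beta


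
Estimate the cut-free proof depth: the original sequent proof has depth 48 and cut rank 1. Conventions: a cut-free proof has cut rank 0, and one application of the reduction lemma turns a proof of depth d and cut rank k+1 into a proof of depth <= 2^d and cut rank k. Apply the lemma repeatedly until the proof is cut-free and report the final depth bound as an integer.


Each rank reduction sends depth d to at most 2^d; cut rank r needs r reductions.
2_0(48) = 48
2_1(48) = 2^48 = 281474976710656
Cut-free depth bound = 281474976710656

281474976710656


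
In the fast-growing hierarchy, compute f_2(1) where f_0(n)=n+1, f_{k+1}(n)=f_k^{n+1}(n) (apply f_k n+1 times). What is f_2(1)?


f_2(1) = f_1^2(1)
f_1(m) = 2m + 1.
Iterating: f_1^k(n) = 2^k*(n+1) - 1.
f_2(1) = 2^2*(1+1) - 1 = 4*2 - 1 = 7

7


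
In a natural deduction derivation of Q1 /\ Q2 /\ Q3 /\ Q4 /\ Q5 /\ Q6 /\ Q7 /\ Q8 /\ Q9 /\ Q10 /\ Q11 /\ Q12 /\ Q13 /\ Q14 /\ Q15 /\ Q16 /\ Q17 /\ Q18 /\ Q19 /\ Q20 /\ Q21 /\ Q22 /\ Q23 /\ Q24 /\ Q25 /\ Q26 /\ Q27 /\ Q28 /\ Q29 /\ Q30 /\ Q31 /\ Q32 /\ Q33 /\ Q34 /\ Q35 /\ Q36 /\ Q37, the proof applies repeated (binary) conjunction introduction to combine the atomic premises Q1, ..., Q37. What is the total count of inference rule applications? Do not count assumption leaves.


The target conjunction has 37 conjuncts, i.e. 36 binary /\ connectives.
Each conjunction-intro joins two pieces, so 37 atoms require 37-1 = 36 applications.
Total inference nodes = 36

36


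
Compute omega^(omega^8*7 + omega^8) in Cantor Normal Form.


omega^(omega^8*7 + omega^8):
Both terms of the exponent have the same exponent 8, so they merge: omega^8*7 + omega^8 = omega^8*(7+1) = omega^8*8.
omega raised to a CNF ordinal is a single CNF term: Result = omega^(omega^8*8)

omega^(omega^8*8)


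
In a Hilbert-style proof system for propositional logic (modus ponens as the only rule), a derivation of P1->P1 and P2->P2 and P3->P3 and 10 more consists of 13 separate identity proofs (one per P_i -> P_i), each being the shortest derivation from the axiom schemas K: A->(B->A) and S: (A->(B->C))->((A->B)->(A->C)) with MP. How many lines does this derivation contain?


The shortest proof of A->A from K and S in the Hilbert calculus has exactly 5 lines:
(1) K instance A->((A->A)->A), (2) S instance, (3) MP on 1,2, (4) K instance A->(A->A), (5) MP on 3,4.
For 13 independent identities: 13 * 5 = 65 lines total.

65


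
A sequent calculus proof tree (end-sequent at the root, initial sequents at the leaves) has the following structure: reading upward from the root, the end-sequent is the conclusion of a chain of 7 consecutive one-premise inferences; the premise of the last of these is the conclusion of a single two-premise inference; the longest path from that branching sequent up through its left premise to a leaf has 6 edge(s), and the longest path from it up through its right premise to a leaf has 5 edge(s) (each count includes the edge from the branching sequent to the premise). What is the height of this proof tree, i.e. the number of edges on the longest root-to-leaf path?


Longest path through the left premise: 6 edges (measured from the branching sequent)
Longest path through the right premise: 5 edges
Height of the subtree rooted at the branching sequent: max(6, 5) = 6
The branching sequent sits 7 edges above the root (the chain of one-premise inferences), so height = 6 + 7 = 13

13


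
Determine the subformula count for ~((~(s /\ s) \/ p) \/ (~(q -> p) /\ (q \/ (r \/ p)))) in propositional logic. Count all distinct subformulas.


Formula: ~((~(s /\ s) \/ p) \/ (~(q -> p) /\ (q \/ (r \/ p))))
Subformulas found:
  1. q
  2. s
  3. r
  4. p
  5. (s /\ s)
  6. (r \/ p)
  7. (q -> p)
  8. ~(q -> p)
  9. ~(s /\ s)
  10. (q \/ (r \/ p))
  11. (~(s /\ s) \/ p)
  12. (~(q -> p) /\ (q \/ (r \/ p)))
  13. ((~(s /\ s) \/ p) \/ (~(q -> p) /\ (q \/ (r \/ p))))
  14. ~((~(s /\ s) \/ p) \/ (~(q -> p) /\ (q \/ (r \/ p))))
Total distinct subformulas = 14

14


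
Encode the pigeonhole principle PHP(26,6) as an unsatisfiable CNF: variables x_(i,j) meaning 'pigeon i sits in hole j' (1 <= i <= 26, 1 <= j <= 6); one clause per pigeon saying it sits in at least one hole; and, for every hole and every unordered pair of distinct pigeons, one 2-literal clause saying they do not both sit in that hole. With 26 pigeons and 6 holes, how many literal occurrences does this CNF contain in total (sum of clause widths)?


PHP(26,6): 26 pigeons, 6 holes, 26*6 = 156 variables.
- pigeon clauses: one per pigeon -> 26 clauses of width 6 -> 156 literals
- hole clauses: 6 holes * C(26,2) = 6 * 325 -> 1950 clauses of width 2 -> 3900 literals
Total literal occurrences = 156 + 3900 = 4056

4056


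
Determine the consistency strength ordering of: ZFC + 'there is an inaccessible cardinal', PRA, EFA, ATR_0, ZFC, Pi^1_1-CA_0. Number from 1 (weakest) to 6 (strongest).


Ordering by consistency strength:
1. EFA
2. PRA
3. ATR_0
4. Pi^1_1-CA_0
5. ZFC
6. ZFC + 'there is an inaccessible cardinal'


ZFC + 'there is an inaccessible cardinal'=6, PRA=2, EFA=1, ATR_0=3, ZFC=5, Pi^1_1-CA_0=4


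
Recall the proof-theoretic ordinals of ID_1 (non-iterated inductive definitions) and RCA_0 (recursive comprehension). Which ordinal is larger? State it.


Proof-theoretic ordinal of ID_1 (non-iterated inductive definitions): psi_0(epsilon_{Omega+1})
Proof-theoretic ordinal of RCA_0 (recursive comprehension): omega^omega
Comparing: omega^omega < psi_0(epsilon_{Omega+1}).
The larger ordinal is psi_0(epsilon_{Omega+1}) (from ID_1 (non-iterated inductive definitions)).

psi_0(epsilon_{Omega+1})


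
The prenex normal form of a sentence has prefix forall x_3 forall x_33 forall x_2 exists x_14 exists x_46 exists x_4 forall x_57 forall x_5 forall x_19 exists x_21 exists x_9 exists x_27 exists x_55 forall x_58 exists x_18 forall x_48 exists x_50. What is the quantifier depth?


Quantifier prefix has 17 quantifier symbols.
Quantifier depth = 17

17


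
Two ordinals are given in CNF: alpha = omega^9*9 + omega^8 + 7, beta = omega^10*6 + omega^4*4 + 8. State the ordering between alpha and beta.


Compare term by term from highest exponent:
alpha = omega^9*9 + omega^8 + 7
beta = omega^10*6 + omega^4*4 + 8
Term 1: alpha has omega^9*9, beta has omega^10*6
Term 2: alpha has omega^8*1, beta has omega^4*4
Term 3: alpha has omega^0*7, beta has omega^0*8
Result: alpha < beta

alpha < beta


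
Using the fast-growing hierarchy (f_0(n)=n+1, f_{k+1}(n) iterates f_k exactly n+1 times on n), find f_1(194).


f_1(194) = f_0^195(194)
f_0 adds 1 each time, applied 195 times.
f_1(194) = 194 + 195 = 389

389


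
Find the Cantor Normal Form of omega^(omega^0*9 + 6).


omega^(omega^0*9 + 6):
omega^0 = 1, so the exponent is 9 + 6 = 15 (finite ordinal addition).
Result = omega^15, already a single CNF term.

omega^15


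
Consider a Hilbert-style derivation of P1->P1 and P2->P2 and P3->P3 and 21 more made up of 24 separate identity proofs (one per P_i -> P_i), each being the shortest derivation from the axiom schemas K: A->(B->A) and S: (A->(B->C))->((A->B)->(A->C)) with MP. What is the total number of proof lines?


The shortest proof of A->A from K and S in the Hilbert calculus has exactly 5 lines:
(1) K instance A->((A->A)->A), (2) S instance, (3) MP on 1,2, (4) K instance A->(A->A), (5) MP on 3,4.
For 24 independent identities: 24 * 5 = 120 lines total.

120


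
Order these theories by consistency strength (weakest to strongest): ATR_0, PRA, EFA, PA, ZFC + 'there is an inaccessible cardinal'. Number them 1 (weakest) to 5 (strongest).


Ordering by consistency strength:
1. EFA
2. PRA
3. PA
4. ATR_0
5. ZFC + 'there is an inaccessible cardinal'


ATR_0=4, PRA=2, EFA=1, PA=3, ZFC + 'there is an inaccessible cardinal'=5


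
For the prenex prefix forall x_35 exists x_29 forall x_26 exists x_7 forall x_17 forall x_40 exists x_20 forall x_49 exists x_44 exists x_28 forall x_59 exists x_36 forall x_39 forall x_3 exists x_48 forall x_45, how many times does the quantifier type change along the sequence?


Walk the prefix and count type changes:
  position 1: forall -> exists <-- alternation
  position 2: exists -> forall <-- alternation
  position 3: forall -> exists <-- alternation
  position 4: exists -> forall <-- alternation
  position 5: forall -> forall
  position 6: forall -> exists <-- alternation
  position 7: exists -> forall <-- alternation
  position 8: forall -> exists <-- alternation
  position 9: exists -> exists
  position 10: exists -> forall <-- alternation
  position 11: forall -> exists <-- alternation
  position 12: exists -> forall <-- alternation
  position 13: forall -> forall
  position 14: forall -> exists <-- alternation
  position 15: exists -> forall <-- alternation
Total alternations = 12

12


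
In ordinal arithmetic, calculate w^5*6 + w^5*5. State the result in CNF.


Ordinal addition w^5*6 + w^5*5:
Both terms have the same exponent 5.
w^e*c + w^e*d = w^e*(c+d).
Result = w^5*(6+5) = w^5*11

w^5*11


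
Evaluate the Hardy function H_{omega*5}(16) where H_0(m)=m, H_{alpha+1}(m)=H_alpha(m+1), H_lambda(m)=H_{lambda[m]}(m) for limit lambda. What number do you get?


H_{omega*5}(16):
For the Hardy hierarchy, H_{omega*k}(n) = 2^k * n.
2^5 = 32.
32 * 16 = 512

512


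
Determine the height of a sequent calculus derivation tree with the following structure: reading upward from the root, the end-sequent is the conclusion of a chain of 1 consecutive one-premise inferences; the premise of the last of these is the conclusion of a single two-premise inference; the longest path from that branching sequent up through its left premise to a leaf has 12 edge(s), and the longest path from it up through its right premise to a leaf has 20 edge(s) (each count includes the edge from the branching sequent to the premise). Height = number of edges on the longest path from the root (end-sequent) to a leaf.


Longest path through the left premise: 12 edges (measured from the branching sequent)
Longest path through the right premise: 20 edges
Height of the subtree rooted at the branching sequent: max(12, 20) = 20
The branching sequent sits 1 edges above the root (the chain of one-premise inferences), so height = 20 + 1 = 21

21


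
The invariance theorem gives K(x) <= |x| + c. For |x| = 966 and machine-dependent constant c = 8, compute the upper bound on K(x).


K(x) <= |x| + c = 966 + 8 = 974

974


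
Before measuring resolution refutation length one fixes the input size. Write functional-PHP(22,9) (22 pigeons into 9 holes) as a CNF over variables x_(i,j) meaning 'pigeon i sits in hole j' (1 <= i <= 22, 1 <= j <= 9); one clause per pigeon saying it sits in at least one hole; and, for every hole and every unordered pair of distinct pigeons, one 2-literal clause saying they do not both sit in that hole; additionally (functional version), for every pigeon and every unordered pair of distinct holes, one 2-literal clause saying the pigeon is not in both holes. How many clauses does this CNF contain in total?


functional-PHP(22,9): 22 pigeons, 9 holes, 22*9 = 198 variables.
- pigeon clauses: one per pigeon -> 22 clauses
- hole clauses: 9 holes * C(22,2) = 9 * 231 -> 2079 clauses
- functional clauses: 22 pigeons * C(9,2) = 22 * 36 -> 792 clauses
Total clauses = 22 + 2079 + 792 = 2893

2893


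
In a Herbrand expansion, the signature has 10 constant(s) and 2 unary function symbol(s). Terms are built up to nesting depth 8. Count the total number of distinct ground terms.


Herbrand terms by depth:
Depth 0: 10 constants
Depth 1: 20 new terms (running total: 30)
Depth 2: 40 new terms (running total: 70)
Depth 3: 80 new terms (running total: 150)
Depth 4: 160 new terms (running total: 310)
Depth 5: 320 new terms (running total: 630)
Depth 6: 640 new terms (running total: 1270)
Depth 7: 1280 new terms (running total: 2550)
Depth 8: 2560 new terms (running total: 5110)
Total distinct ground terms = 5110

5110


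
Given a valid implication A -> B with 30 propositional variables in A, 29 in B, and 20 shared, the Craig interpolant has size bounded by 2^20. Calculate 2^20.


Shared atoms = 20
Craig interpolant size bound = 2^20
= 1048576

1048576


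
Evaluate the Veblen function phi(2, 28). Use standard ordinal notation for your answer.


phi(2, 28):
phi(2, beta) = zeta_beta (the beta-th zeta number, fixed point of epsilon).
phi(2, 28) = zeta_28

zeta_28


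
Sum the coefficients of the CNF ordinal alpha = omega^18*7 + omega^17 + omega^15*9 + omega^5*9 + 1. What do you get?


CNF: omega^18*7 + omega^17 + omega^15*9 + omega^5*9 + 1
Coefficients: 7 + 1 + 9 + 9 + 1 = 27

27


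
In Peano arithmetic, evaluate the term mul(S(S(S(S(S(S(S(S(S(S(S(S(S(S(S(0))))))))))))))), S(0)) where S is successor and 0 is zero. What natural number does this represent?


mul(S^15(0), S^1(0)):
S^15(0) = 15
S^1(0) = 1
15 * 1 = 15

15


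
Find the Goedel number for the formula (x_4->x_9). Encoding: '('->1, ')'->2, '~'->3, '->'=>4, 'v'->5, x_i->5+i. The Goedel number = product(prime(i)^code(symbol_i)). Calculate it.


Formula: (x_4->x_9)
Symbol codes: [1, 9, 4, 14, 2]
Primes: [2, 3, 5, 7, 11]
p_1^1 = 2^1 = 2
p_2^9 = 3^9 = 19683
p_3^4 = 5^4 = 625
p_4^14 = 7^14 = 678223072849
p_5^2 = 11^2 = 121
Product = 2019106542361638633750

2019106542361638633750


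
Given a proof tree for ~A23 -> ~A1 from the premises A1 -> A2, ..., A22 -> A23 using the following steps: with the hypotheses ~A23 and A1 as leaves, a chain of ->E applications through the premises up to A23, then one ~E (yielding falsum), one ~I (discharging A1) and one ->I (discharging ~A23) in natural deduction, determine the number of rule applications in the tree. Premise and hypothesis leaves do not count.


From hypothesis A1, 22 ->E steps along the 22 premises yield A23.
~E with hypothesis ~A23 gives falsum (1 node); ~I discharging A1 gives ~A1 (1 node); ->I discharging ~A23 gives the goal (1 node).
Total = 22 + 3 = 25 inference nodes.

25


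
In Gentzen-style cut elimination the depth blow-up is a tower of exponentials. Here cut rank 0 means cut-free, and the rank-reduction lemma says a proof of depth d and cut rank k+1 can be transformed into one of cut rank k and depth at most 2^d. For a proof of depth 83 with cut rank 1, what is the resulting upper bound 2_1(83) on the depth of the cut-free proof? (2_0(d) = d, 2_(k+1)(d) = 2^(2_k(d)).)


Each rank reduction sends depth d to at most 2^d; cut rank r needs r reductions.
2_0(83) = 83
2_1(83) = 2^83 = 9671406556917033397649408
Cut-free depth bound = 9671406556917033397649408

9671406556917033397649408


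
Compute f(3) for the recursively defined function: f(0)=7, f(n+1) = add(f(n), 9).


f(0) = 7
f(1) = add(f(0), 9) = add(7, 9) = 16
f(2) = add(f(1), 9) = add(16, 9) = 25
f(3) = add(f(2), 9) = add(25, 9) = 34


34


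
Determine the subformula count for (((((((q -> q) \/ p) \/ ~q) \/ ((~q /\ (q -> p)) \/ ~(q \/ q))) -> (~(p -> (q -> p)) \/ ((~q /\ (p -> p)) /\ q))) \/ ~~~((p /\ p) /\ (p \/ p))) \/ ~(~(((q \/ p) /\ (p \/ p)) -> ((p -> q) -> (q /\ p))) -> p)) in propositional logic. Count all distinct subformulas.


Formula: (((((((q -> q) \/ p) \/ ~q) \/ ((~q /\ (q -> p)) \/ ~(q \/ q))) -> (~(p -> (q -> p)) \/ ((~q /\ (p -> p)) /\ q))) \/ ~~~((p /\ p) /\ (p \/ p))) \/ ~(~(((q \/ p) /\ (p \/ p)) -> ((p -> q) -> (q /\ p))) -> p))
Subformulas found:
  1. p
  2. q
  3. ~q
  4. (q /\ p)
  5. (q \/ p)
  6. (q -> p)
  7. (q -> q)
  8. (p -> p)
  9. (p -> q)
  10. (p \/ p)
  11. (p /\ p)
  12. (q \/ q)
  13. ~(q \/ q)
  14. ((q -> q) \/ p)
  15. (p -> (q -> p))
  16. (~q /\ (q -> p))
  17. ~(p -> (q -> p))
  18. (~q /\ (p -> p))
  19. ((p -> q) -> (q /\ p))
  20. ((p /\ p) /\ (p \/ p))
  21. ((q \/ p) /\ (p \/ p))
  22. (((q -> q) \/ p) \/ ~q)
  23. ((~q /\ (p -> p)) /\ q)
  24. ~((p /\ p) /\ (p \/ p))
  25. ~~((p /\ p) /\ (p \/ p))
  26. ~~~((p /\ p) /\ (p \/ p))
  27. ((~q /\ (q -> p)) \/ ~(q \/ q))
  28. (~(p -> (q -> p)) \/ ((~q /\ (p -> p)) /\ q))
  29. (((q \/ p) /\ (p \/ p)) -> ((p -> q) -> (q /\ p)))
  30. ~(((q \/ p) /\ (p \/ p)) -> ((p -> q) -> (q /\ p)))
  31. (~(((q \/ p) /\ (p \/ p)) -> ((p -> q) -> (q /\ p))) -> p)
  32. ~(~(((q \/ p) /\ (p \/ p)) -> ((p -> q) -> (q /\ p))) -> p)
  33. ((((q -> q) \/ p) \/ ~q) \/ ((~q /\ (q -> p)) \/ ~(q \/ q)))
  34. (((((q -> q) \/ p) \/ ~q) \/ ((~q /\ (q -> p)) \/ ~(q \/ q))) -> (~(p -> (q -> p)) \/ ((~q /\ (p -> p)) /\ q)))
  35. ((((((q -> q) \/ p) \/ ~q) \/ ((~q /\ (q -> p)) \/ ~(q \/ q))) -> (~(p -> (q -> p)) \/ ((~q /\ (p -> p)) /\ q))) \/ ~~~((p /\ p) /\ (p \/ p)))
  36. (((((((q -> q) \/ p) \/ ~q) \/ ((~q /\ (q -> p)) \/ ~(q \/ q))) -> (~(p -> (q -> p)) \/ ((~q /\ (p -> p)) /\ q))) \/ ~~~((p /\ p) /\ (p \/ p))) \/ ~(~(((q \/ p) /\ (p \/ p)) -> ((p -> q) -> (q /\ p))) -> p))
Total distinct subformulas = 36

36


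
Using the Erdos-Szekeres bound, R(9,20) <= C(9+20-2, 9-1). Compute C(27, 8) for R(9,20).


R(9,20) <= C(9+20-2, 9-1) = C(27, 8)
C(27, 8) = 27! / (8! * 19!)
= 2220075

2220075


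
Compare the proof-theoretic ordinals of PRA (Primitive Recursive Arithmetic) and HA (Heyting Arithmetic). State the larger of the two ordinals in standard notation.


Proof-theoretic ordinal of PRA (Primitive Recursive Arithmetic): omega^omega
Proof-theoretic ordinal of HA (Heyting Arithmetic): epsilon_0
Comparing: omega^omega < epsilon_0.
The larger ordinal is epsilon_0 (from HA (Heyting Arithmetic)).

epsilon_0


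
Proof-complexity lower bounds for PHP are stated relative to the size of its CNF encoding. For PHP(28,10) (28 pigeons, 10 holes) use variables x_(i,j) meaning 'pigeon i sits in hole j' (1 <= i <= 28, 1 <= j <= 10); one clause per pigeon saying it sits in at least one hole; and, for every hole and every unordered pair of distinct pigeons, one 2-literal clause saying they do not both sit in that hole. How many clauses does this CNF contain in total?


PHP(28,10): 28 pigeons, 10 holes, 28*10 = 280 variables.
- pigeon clauses: one per pigeon -> 28 clauses
- hole clauses: 10 holes * C(28,2) = 10 * 378 -> 3780 clauses
Total clauses = 28 + 3780 = 3808

3808


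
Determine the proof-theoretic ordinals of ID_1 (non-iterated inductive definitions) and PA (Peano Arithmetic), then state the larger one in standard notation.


Proof-theoretic ordinal of ID_1 (non-iterated inductive definitions): psi_0(epsilon_{Omega+1})
Proof-theoretic ordinal of PA (Peano Arithmetic): epsilon_0
Comparing: epsilon_0 < psi_0(epsilon_{Omega+1}).
The larger ordinal is psi_0(epsilon_{Omega+1}) (from ID_1 (non-iterated inductive definitions)).

psi_0(epsilon_{Omega+1})


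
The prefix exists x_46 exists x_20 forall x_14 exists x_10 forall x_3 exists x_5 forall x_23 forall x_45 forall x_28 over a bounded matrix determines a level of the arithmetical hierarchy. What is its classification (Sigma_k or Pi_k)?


Leading quantifier is exists, so the class is Sigma.
Number of quantifier blocks = alternations + 1 = 5 + 1 = 6.
Classification: Sigma_6

Sigma_6


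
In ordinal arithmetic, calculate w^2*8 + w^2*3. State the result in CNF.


Ordinal addition w^2*8 + w^2*3:
Both terms have the same exponent 2.
w^e*c + w^e*d = w^e*(c+d).
Result = w^2*(8+3) = w^2*11

w^2*11


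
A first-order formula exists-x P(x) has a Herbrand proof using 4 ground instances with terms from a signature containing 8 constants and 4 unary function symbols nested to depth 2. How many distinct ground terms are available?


Herbrand terms by depth:
Depth 0: 8 constants
Depth 1: 32 new terms (running total: 40)
Depth 2: 128 new terms (running total: 168)
Total distinct ground terms = 168

168


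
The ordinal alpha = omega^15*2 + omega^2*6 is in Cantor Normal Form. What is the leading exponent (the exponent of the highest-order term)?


CNF: omega^15*2 + omega^2*6
The leading term is omega^15*2, which has exponent 15.

15


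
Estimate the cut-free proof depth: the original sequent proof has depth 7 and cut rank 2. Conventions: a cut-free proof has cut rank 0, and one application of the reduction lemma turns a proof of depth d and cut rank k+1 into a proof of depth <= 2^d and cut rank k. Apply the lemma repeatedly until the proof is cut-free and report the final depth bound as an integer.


Each rank reduction sends depth d to at most 2^d; cut rank r needs r reductions.
2_0(7) = 7
2_1(7) = 2^7 = 128
2_2(7) = 2^128 = 340282366920938463463374607431768211456
Cut-free depth bound = 340282366920938463463374607431768211456

340282366920938463463374607431768211456


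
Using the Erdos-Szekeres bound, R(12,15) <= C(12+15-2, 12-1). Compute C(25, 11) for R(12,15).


R(12,15) <= C(12+15-2, 12-1) = C(25, 11)
C(25, 11) = 25! / (11! * 14!)
= 4457400

4457400
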